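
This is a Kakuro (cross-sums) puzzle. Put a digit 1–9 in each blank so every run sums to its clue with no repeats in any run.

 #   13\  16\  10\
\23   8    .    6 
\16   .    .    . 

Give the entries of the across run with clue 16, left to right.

5, 7, 4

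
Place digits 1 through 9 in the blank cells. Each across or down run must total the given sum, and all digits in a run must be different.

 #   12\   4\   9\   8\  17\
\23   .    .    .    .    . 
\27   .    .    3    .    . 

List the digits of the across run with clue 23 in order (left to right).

4 3 6 2 8

4 in 2 cells must be {1,3}; 17 in 2 cells must be {8,9}.
R1C3 = 9 − 3 = 6 completes the 9 down.
R2C2 = 1: the only remaining digit allowed by both the 27 across and the 4 down.
Given what's placed, R2C4 must be 6 to fit the 27 across and 8 down.
R1C2 = 4 − 1 = 3 completes the 4 down.
R1C4 = 8 − 6 = 2 completes the 8 down.
R1C5 = 8: the only remaining digit allowed by both the 23 across and the 17 down.
R2C5 = 17 − 8 = 9 completes the 17 down.
R1C1 = 23 − 19 = 4 completes the 23 across.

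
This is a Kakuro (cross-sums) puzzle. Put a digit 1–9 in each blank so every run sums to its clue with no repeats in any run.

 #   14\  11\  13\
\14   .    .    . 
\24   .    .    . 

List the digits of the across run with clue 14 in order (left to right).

24 in 3 cells must be {7,8,9}.
Nothing is forced directly, so branch on R2C3, whose candidates are 7 or 8 or 9. If R2C3 = 8: that forces R1C3 = 5, R2C1 = 9, R2C2 = 7, after which R1C1 would have to be in {1,2,3,6,7,8} for the 14 across but in {5} for the 14 down — contradiction. If R2C3 = 9: that forces R1C3 = 4, R2C1 = 8, R2C2 = 7, after which R1C1 would have to be in {1,2,3,7,8,9} for the 14 across but in {6} for the 14 down — contradiction. So R2C3 = 7.
R1C3 = 13 − 7 = 6 completes the 13 down.
Given what's placed, R1C1 must be 5 to fit the 14 across and 14 down.
R1C2 = 14 − 11 = 3 completes the 14 across.
R2C1 = 14 − 5 = 9 completes the 14 down.
R2C2 = 24 − 16 = 8 completes the 24 across.

5 3 6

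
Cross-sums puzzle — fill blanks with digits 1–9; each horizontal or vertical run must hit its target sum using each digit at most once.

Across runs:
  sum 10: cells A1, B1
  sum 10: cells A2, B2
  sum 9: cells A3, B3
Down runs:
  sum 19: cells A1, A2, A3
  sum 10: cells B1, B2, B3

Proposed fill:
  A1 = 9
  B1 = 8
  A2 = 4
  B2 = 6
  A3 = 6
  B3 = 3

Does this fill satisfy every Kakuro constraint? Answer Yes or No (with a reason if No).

No — the across run A1–B1 sums to 17, not 10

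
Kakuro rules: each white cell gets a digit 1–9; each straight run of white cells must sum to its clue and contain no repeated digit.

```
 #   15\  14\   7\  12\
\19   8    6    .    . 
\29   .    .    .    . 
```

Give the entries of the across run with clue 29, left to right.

29 in 4 cells must be {5,7,8,9}.
R2C1 = 15 − 8 = 7 completes the 15 down.
R2C2 = 14 − 6 = 8 completes the 14 down.
Given what's placed, R2C3 must be 5 to fit the 29 across and 7 down.
R2C4 = 29 − 20 = 9 completes the 29 across.
R1C3 = 7 − 5 = 2 completes the 7 down.
R1C4 = 19 − 16 = 3 completes the 19 across.

7 8 5 9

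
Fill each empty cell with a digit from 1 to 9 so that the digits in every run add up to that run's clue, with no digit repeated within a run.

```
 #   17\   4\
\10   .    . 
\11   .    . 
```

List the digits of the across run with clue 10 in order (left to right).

9 1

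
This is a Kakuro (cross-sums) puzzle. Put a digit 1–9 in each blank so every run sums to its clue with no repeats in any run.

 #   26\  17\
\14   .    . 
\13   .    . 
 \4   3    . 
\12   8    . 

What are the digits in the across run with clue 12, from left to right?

4 in 2 cells must be {1,3}.
R3C2 = 4 − 3 = 1 completes the 4 across.
R4C2 = 12 − 8 = 4 completes the 12 across.
No cell is forced outright now. R1C1 can only be 6 or 9 (the digits allowed by both its 14 across and its 26 down). If R1C1 = 6: then R1C2 would have to be in {8} for the 14 across but in {3,5,7,9} for the 17 down — contradiction. So R1C1 = 9.
R1C2 = 14 − 9 = 5 completes the 14 across.
R2C1 = 26 − 20 = 6 completes the 26 down.
R2C2 = 13 − 6 = 7 completes the 13 across.

8 4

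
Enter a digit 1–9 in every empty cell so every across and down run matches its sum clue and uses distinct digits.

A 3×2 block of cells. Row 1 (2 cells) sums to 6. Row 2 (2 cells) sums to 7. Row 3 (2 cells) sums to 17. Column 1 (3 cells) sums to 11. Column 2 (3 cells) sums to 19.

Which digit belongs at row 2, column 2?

17 in 2 cells must be {8,9}.
The 17 across and the 11 down share only 8, so (3,1) = 8.
(3,2) = 17 − 8 = 9 completes the 17 across.
Nothing is forced directly, so branch on (1,1), whose candidates are 1 or 2. If (1,1) = 1: then (1,2) would have to be in {5} for the 6 across but in {2,3,4,6,7,8} for the 19 down — contradiction. So (1,1) = 2.
(1,2) = 6 − 2 = 4 completes the 6 across.
(2,1) = 11 − 10 = 1 completes the 11 down.
(2,2) = 7 − 1 = 6 completes the 7 across.

6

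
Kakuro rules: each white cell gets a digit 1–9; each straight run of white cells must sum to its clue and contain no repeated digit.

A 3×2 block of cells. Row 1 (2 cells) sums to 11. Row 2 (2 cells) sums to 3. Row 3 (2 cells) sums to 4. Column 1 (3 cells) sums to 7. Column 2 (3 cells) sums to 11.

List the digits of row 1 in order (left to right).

4, 7

3 in 2 cells must be {1,2}; 4 in 2 cells must be {1,3}; 7 in 3 cells must be {1,2,4}.
The 4 across and the 7 down share only 1, so (3,1) = 1.
(3,2) = 4 − 1 = 3 completes the 4 across.
Given what's placed, (2,1) must be 2 to fit the 3 across and 7 down.
(2,2) = 3 − 2 = 1 completes the 3 across.
(1,1) = 7 − 3 = 4 completes the 7 down.
(1,2) = 11 − 4 = 7 completes the 11 across.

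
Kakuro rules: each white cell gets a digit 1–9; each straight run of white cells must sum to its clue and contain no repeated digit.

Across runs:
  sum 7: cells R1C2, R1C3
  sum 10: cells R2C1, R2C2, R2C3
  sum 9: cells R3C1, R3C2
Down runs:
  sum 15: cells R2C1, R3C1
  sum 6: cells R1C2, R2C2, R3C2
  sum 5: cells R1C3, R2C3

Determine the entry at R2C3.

6 in 3 cells must be {1,2,3}.
Nothing is forced directly, so branch on R2C1, whose candidates are 6 or 7. If R2C1 = 6: then R3C1 would have to be in {1,2,3,4,5,6,7,8} for the 9 across but in {9} for the 15 down — contradiction. So R2C1 = 7.
R3C1 = 15 − 7 = 8 completes the 15 down.
R3C2 = 9 − 8 = 1 completes the 9 across.
R2C2 = 2: the only remaining digit allowed by both the 10 across and the 6 down.
R2C3 = 10 − 9 = 1 completes the 10 across.
R1C2 = 6 − 3 = 3 completes the 6 down.
R1C3 = 7 − 3 = 4 completes the 7 across.

1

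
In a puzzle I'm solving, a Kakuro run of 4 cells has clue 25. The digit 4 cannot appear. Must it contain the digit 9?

Yes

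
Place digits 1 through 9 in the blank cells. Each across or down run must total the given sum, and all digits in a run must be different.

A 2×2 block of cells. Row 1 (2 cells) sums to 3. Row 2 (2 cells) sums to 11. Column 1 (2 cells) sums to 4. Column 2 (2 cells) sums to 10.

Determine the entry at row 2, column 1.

3

3 in 2 cells must be {1,2}; 4 in 2 cells must be {1,3}.
The 3 across and the 4 down share only 1, so (1,1) = 1.
(1,2) = 3 − 1 = 2 completes the 3 across.
(2,1) = 4 − 1 = 3 completes the 4 down.
(2,2) = 11 − 3 = 8 completes the 11 across.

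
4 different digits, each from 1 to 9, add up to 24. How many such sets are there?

8

4 distinct digits from 1–9 sum between 10 and 30.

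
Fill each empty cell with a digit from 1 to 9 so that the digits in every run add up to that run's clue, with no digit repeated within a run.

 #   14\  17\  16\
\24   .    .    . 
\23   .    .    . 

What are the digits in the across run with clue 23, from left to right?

6 8 9

24 in 3 cells must be {7,8,9}; 23 in 3 cells must be {6,8,9}; 17 in 2 cells must be {8,9}.
The 23 across and the 16 down share only 9, so R2C3 = 9.
R1C3 = 16 − 9 = 7 completes the 16 down.
Given what's placed, R2C2 must be 8 to fit the 23 across and 17 down.
R1C2 = 17 − 8 = 9 completes the 17 down.
R2C1 = 23 − 17 = 6 completes the 23 across.
R1C1 = 24 − 16 = 8 completes the 24 across.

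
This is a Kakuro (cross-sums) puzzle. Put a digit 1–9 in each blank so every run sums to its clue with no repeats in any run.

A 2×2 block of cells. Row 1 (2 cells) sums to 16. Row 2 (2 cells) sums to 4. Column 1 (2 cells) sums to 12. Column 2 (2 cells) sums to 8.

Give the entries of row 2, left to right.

3 1

16 in 2 cells must be {7,9}; 4 in 2 cells must be {1,3}.
The 16 across and the 8 down share only 7, so (1,2) = 7.
The 4 across and the 12 down share only 3, so (2,1) = 3.
(2,2) = 4 − 3 = 1 completes the 4 across.
(1,1) = 16 − 7 = 9 completes the 16 across.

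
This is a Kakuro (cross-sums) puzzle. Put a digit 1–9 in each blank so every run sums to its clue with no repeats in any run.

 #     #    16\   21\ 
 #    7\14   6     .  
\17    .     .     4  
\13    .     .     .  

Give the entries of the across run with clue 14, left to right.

6 8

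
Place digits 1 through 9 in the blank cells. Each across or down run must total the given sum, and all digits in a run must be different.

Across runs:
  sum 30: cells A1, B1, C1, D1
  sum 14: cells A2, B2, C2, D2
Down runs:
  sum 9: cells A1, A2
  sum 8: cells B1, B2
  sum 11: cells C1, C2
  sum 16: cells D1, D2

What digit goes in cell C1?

7

30 in 4 cells must be {6,7,8,9}; 16 in 2 cells must be {7,9}.
Only 7 fits D2 under both its across sum 14 and down sum 16.
D1 = 16 − 7 = 9 completes the 16 down.
Nothing is forced directly, so branch on C2, whose candidates are 2 or 4. If C2 = 2: then C1 would have to be in {6,7,8} for the 30 across but in {9} for the 11 down — contradiction. So C2 = 4.
C1 = 11 − 4 = 7 completes the 11 down.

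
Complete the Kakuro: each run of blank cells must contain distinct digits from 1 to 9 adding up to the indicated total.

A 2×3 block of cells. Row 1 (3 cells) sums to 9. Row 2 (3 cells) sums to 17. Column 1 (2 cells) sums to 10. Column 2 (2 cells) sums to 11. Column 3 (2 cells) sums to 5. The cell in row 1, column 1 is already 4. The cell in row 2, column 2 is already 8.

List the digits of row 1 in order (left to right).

4 3 2

(1,2) = 11 − 8 = 3 completes the 11 down.
(1,3) = 9 − 7 = 2 completes the 9 across.
(2,1) = 10 − 4 = 6 completes the 10 down.
(2,3) = 17 − 14 = 3 completes the 17 across.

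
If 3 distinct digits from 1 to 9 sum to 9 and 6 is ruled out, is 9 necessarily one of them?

Counterexample: {1,3,5} sums to 9 under that restriction without using 9.

No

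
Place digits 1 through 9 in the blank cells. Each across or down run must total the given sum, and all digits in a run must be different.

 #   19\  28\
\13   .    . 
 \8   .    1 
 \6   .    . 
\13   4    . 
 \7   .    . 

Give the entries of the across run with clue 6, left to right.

R2C1 = 8 − 1 = 7 completes the 8 across.
R4C2 = 13 − 4 = 9 completes the 13 across.
Given what's placed, R1C1 must be 5 to fit the 13 across and 19 down.
R1C2 = 13 − 5 = 8 completes the 13 across.
R3C2 = 4: the only remaining digit allowed by both the 6 across and the 28 down.
R5C2 = 28 − 22 = 6 completes the 28 down.
R3C1 = 6 − 4 = 2 completes the 6 across.
R5C1 = 7 − 6 = 1 completes the 7 across.

2 4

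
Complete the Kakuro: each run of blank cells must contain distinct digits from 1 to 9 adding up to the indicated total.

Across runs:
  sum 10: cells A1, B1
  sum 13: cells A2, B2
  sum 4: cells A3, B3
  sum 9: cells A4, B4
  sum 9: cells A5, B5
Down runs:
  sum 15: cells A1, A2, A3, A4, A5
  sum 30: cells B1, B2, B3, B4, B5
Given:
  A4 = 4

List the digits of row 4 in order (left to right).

4 5

4 in 2 cells must be {1,3}; 15 in 5 cells must be {1,2,3,4,5}.
Given what's placed, A2 must be 5 to fit the 13 across and 15 down.
B2 = 13 − 5 = 8 completes the 13 across.
B4 = 9 − 4 = 5 completes the 9 across.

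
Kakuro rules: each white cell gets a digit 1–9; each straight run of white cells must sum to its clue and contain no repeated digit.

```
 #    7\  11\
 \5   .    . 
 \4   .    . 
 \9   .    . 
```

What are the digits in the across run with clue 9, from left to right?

4 in 2 cells must be {1,3}; 7 in 3 cells must be {1,2,4}.
The 4 across and the 7 down share only 1, so R2C1 = 1.
R2C2 = 4 − 1 = 3 completes the 4 across.
Nothing is forced directly, so branch on R1C1, whose candidates are 2 or 4. If R1C1 = 2: then R1C2 would have to be in {3} for the 5 across but in {1,2,6,7} for the 11 down — contradiction. So R1C1 = 4.
R1C2 = 5 − 4 = 1 completes the 5 across.
R3C1 = 7 − 5 = 2 completes the 7 down.
R3C2 = 9 − 2 = 7 completes the 9 across.

2 7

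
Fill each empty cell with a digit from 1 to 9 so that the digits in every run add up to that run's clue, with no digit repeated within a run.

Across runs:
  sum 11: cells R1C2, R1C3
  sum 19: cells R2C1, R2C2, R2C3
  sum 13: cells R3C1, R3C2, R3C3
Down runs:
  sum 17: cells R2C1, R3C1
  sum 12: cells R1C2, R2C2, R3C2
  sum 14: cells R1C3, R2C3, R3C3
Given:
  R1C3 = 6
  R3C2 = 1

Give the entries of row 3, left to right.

9 1 3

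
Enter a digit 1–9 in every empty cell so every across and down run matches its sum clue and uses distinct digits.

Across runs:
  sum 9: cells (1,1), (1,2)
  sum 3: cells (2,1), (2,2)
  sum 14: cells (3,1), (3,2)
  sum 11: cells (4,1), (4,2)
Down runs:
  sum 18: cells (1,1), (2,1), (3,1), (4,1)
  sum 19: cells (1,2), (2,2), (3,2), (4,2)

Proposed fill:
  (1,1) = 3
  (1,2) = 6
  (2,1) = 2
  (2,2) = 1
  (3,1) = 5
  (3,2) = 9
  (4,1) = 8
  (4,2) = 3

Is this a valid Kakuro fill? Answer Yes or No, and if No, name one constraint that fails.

Across: 3+6=9; 2+1=3; 5+9=14; 8+3=11. Down: 3+2+5+8=18; 6+1+9+3=19. No digit repeats within any run.

Yes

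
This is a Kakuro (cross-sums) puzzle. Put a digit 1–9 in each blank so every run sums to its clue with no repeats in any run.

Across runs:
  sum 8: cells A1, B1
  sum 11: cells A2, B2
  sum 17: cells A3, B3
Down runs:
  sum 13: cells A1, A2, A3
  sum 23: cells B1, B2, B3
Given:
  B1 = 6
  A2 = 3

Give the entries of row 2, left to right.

17 in 2 cells must be {8,9}; 23 in 3 cells must be {6,8,9}.
A1 = 8 − 6 = 2 completes the 8 across.
B2 = 11 − 3 = 8 completes the 11 across.
A3 = 13 − 5 = 8 completes the 13 down.
B3 = 17 − 8 = 9 completes the 17 across.

3 8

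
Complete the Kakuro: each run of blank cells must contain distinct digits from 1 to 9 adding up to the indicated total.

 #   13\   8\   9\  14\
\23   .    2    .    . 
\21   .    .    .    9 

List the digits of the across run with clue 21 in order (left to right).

4, 6, 2, 9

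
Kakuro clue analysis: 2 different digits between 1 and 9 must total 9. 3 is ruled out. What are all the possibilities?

{1,8}; {2,7}; {4,5}

2 distinct digits from 1–9 sum between 3 and 17.
Dropping sets that contain 3.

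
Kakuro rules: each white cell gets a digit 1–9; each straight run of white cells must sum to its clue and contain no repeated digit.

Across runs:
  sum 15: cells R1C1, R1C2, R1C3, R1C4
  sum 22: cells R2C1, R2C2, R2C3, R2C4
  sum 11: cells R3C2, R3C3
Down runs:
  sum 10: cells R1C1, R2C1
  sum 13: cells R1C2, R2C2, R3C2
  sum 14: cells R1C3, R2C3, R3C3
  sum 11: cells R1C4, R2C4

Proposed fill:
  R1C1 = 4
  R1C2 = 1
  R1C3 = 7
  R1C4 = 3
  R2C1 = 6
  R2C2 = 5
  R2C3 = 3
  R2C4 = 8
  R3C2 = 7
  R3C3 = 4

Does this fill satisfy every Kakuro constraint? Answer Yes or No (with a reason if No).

Across: 4+1+7+3=15; 6+5+3+8=22; 7+4=11. Down: 4+6=10; 1+5+7=13; 7+3+4=14; 3+8=11. No digit repeats within any run.

Yes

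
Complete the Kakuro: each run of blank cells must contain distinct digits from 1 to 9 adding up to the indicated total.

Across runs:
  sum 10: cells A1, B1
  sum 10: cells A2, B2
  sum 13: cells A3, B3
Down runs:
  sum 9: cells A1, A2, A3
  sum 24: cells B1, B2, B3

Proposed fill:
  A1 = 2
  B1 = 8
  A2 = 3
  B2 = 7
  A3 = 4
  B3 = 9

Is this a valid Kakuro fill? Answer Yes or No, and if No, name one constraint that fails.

Across: 2+8=10; 3+7=10; 4+9=13. Down: 2+3+4=9; 8+7+9=24. No digit repeats within any run.

Yes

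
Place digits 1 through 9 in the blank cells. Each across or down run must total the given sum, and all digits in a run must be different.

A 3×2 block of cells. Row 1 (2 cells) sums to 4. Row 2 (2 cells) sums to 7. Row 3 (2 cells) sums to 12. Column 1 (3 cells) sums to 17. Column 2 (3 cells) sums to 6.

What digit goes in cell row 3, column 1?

9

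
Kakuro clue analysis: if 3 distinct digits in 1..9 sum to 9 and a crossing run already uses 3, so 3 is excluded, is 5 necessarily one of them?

The only way to make 9 from 3 distinct digits under that restriction is {1,2,6}, which does not contain 5.

No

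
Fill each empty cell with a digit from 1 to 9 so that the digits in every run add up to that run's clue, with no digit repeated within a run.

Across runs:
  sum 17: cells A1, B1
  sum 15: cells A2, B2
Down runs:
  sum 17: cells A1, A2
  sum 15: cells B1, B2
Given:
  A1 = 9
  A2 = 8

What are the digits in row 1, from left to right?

9 8

17 in 2 cells must be {8,9}.
B1 = 17 − 9 = 8 completes the 17 across.
B2 = 15 − 8 = 7 completes the 15 across.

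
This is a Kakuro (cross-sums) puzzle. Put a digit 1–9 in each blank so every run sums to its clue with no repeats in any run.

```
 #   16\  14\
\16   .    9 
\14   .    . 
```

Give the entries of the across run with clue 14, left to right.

16 in 2 cells must be {7,9}.
R1C1 = 16 − 9 = 7 completes the 16 across.
R2C1 = 16 − 7 = 9 completes the 16 down.
R2C2 = 14 − 9 = 5 completes the 14 across.

9, 5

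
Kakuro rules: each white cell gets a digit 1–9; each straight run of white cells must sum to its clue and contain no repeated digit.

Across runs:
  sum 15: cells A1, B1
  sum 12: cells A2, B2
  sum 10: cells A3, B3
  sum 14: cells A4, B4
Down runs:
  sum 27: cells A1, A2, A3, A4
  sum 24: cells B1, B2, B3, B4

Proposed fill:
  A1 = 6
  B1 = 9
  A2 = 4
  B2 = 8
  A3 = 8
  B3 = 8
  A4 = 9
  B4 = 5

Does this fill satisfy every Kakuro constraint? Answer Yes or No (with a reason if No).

No — the down run B1–B4 sums to 30, not 24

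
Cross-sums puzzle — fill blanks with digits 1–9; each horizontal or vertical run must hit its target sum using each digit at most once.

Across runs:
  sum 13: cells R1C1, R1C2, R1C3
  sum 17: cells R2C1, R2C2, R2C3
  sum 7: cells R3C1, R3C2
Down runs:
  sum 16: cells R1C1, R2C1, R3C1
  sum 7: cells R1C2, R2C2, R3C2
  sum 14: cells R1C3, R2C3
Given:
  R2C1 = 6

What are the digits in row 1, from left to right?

7 1 5

7 in 3 cells must be {1,2,4}.
No cell is forced outright now. R2C2 can only be 2 or 4 (the digits allowed by both its 17 across and its 7 down). If R2C2 = 4: then R2C3 would have to be in {7} for the 17 across but in {5,6,8,9} for the 14 down — contradiction. So R2C2 = 2.
R2C3 = 17 − 8 = 9 completes the 17 across.
R1C3 = 14 − 9 = 5 completes the 14 down.
R1C2 = 1: the only remaining digit allowed by both the 13 across and the 7 down.
R3C2 = 7 − 3 = 4 completes the 7 down.
R1C1 = 13 − 6 = 7 completes the 13 across.
R3C1 = 7 − 4 = 3 completes the 7 across.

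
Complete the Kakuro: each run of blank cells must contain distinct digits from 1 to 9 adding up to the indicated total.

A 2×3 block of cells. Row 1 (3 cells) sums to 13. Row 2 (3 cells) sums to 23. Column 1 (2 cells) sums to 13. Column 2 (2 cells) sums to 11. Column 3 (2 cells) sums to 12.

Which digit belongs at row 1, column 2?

23 in 3 cells must be {6,8,9}.
Nothing is forced directly, so branch on (2,1), whose candidates are 6 or 8 or 9. If (2,1) = 8: that forces (1,1) = 5, (1,3) = 7, after which (2,3) would have to be in {6,9} for the 23 across but in {5} for the 12 down — contradiction. If (2,1) = 9: that forces (1,1) = 4, (2,3) = 8, after which (1,3) would have to be in {1,2,3,6,7,8} for the 13 across but in {4} for the 12 down — contradiction. So (2,1) = 6.
(1,1) = 13 − 6 = 7 completes the 13 down.
Nothing is forced directly, so branch on (1,3), whose candidates are 4 or 5. If (1,3) = 5: then (1,2) would have to be in {1} for the 13 across but in {2,3,4,5,6,7,8,9} for the 11 down — contradiction. So (1,3) = 4.
(1,2) = 13 − 11 = 2 completes the 13 across.
(2,2) = 11 − 2 = 9 completes the 11 down.
(2,3) = 23 − 15 = 8 completes the 23 across.

2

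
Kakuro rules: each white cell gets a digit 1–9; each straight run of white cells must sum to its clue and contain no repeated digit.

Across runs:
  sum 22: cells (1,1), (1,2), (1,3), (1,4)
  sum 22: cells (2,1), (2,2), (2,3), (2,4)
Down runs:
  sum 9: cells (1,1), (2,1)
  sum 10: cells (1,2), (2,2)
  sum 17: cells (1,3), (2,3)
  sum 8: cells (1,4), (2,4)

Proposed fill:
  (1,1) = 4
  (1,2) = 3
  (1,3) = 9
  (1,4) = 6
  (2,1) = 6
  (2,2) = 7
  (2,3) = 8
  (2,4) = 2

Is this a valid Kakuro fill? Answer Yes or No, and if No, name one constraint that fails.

No — the down run (1,1)–(2,1) sums to 10, not 9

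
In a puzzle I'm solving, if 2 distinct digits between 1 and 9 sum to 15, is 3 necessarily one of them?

Counterexample: {6,9} sums to 15 without using 3.

No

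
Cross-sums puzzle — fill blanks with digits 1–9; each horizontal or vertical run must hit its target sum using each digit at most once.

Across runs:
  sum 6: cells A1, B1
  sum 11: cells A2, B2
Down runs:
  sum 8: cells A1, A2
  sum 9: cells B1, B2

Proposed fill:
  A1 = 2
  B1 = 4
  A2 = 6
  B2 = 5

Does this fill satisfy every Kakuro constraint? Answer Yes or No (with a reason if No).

Across: 2+4=6; 6+5=11. Down: 2+6=8; 4+5=9. No digit repeats within any run.

Yes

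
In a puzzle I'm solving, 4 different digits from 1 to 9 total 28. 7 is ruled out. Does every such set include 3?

No

The only way to make 28 from 4 distinct digits under that restriction is {5,6,8,9}, which does not contain 3.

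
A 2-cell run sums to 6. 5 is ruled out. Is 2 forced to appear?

Yes

The only way to make 6 from 2 distinct digits under that restriction is {2,4}, which contains 2.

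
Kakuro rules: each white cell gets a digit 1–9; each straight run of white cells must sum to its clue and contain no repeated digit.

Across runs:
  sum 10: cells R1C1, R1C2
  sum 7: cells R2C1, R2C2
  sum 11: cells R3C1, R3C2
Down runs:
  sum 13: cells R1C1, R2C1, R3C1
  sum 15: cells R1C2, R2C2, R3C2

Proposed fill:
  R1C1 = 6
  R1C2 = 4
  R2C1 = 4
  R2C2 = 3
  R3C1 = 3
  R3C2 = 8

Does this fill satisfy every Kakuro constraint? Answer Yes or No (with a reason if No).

Yes

Across: 6+4=10; 4+3=7; 3+8=11. Down: 6+4+3=13; 4+3+8=15. No digit repeats within any run.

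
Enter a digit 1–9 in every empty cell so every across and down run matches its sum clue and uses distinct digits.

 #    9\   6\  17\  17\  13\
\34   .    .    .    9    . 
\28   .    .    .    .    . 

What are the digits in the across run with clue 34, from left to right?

6 4 8 9 7

34 in 5 cells must be {4,6,7,8,9}; 17 in 2 cells must be {8,9}.
R1C2 = 4: the only remaining digit allowed by both the 34 across and the 6 down.
Given what's placed, R1C3 must be 8 to fit the 34 across and 17 down.
R2C2 = 6 − 4 = 2 completes the 6 down.
R2C3 = 17 − 8 = 9 completes the 17 down.
R2C4 = 17 − 9 = 8 completes the 17 down.
No cell is forced outright now. R1C1 can only be 6 or 7 (the digits allowed by both its 34 across and its 9 down). If R1C1 = 7: that forces R1C5 = 6, after which R2C1 would have to be in {3,4,5,6} for the 28 across but in {2} for the 9 down — contradiction. So R1C1 = 6.
R1C5 = 34 − 27 = 7 completes the 34 across.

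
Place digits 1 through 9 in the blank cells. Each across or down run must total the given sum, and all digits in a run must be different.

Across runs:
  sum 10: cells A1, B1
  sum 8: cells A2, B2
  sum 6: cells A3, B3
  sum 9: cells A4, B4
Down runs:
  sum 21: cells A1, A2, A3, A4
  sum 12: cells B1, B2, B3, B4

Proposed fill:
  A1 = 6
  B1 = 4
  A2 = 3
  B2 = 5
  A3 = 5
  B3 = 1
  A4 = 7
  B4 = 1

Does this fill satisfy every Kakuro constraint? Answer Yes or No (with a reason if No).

No — the down run B1–B4 sums to 11, not 12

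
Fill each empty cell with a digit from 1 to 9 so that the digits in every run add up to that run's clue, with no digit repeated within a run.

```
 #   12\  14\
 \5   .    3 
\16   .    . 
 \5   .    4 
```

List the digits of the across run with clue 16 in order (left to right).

16 in 2 cells must be {7,9}.
R1C1 = 5 − 3 = 2 completes the 5 across.
R2C2 = 14 − 7 = 7 completes the 14 down.
R3C1 = 5 − 4 = 1 completes the 5 across.
R2C1 = 16 − 7 = 9 completes the 16 across.

9 7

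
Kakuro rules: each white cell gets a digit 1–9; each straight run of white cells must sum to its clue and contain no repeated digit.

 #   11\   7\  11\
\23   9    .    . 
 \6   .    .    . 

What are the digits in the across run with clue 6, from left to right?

2 1 3

23 in 3 cells must be {6,8,9}; 6 in 3 cells must be {1,2,3}.
Given what's placed, R1C2 must be 6 to fit the 23 across and 7 down.
R1C3 = 23 − 15 = 8 completes the 23 across.
R2C1 = 11 − 9 = 2 completes the 11 down.
R2C2 = 7 − 6 = 1 completes the 7 down.
R2C3 = 6 − 3 = 3 completes the 6 across.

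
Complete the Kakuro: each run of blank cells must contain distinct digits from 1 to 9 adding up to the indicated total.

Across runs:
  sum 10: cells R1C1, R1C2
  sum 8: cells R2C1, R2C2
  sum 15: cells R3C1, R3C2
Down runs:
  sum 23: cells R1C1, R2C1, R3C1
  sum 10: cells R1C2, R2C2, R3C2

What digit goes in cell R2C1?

6

23 in 3 cells must be {6,8,9}.
The 8 across and the 23 down share only 6, so R2C1 = 6.
R2C2 = 8 − 6 = 2 completes the 8 across.
Given what's placed, R3C2 must be 7 to fit the 15 across and 10 down.
R1C2 = 10 − 9 = 1 completes the 10 down.
R3C1 = 15 − 7 = 8 completes the 15 across.
R1C1 = 10 − 1 = 9 completes the 10 across.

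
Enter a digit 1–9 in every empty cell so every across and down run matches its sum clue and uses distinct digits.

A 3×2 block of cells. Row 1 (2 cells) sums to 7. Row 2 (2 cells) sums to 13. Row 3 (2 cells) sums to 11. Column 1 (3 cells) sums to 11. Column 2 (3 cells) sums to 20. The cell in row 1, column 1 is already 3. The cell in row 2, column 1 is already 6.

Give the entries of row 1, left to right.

3 4

(1,2) = 7 − 3 = 4 completes the 7 across.
(2,2) = 13 − 6 = 7 completes the 13 across.
(3,1) = 11 − 9 = 2 completes the 11 down.
(3,2) = 11 − 2 = 9 completes the 11 across.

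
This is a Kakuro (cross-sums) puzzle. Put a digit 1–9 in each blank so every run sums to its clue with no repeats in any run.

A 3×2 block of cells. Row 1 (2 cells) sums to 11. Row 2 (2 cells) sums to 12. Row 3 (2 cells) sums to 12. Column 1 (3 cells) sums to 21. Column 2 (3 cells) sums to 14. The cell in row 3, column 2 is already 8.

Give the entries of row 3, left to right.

4, 8

(3,1) = 12 − 8 = 4 completes the 12 across.
Nothing is forced directly, so branch on (1,1), whose candidates are 8 or 9. If (1,1) = 8: then (1,2) would have to be in {3} for the 11 across but in {1,2,4,5} for the 14 down — contradiction. So (1,1) = 9.
(1,2) = 11 − 9 = 2 completes the 11 across.
(2,1) = 21 − 13 = 8 completes the 21 down.
(2,2) = 12 − 8 = 4 completes the 12 across.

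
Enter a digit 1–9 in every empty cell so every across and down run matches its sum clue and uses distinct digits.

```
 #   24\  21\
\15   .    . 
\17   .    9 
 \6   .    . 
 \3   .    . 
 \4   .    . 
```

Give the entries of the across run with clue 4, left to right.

17 in 2 cells must be {8,9}; 3 in 2 cells must be {1,2}; 4 in 2 cells must be {1,3}.
Given what's placed, R1C2 must be 6 to fit the 15 across and 21 down.
R2C1 = 17 − 9 = 8 completes the 17 across.
R1C1 = 15 − 6 = 9 completes the 15 across.
R5C1 = 1: the only remaining digit allowed by both the 4 across and the 24 down.
R5C2 = 4 − 1 = 3 completes the 4 across.

1 3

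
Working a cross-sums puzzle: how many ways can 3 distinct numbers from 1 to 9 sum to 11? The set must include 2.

3 distinct digits from 1–9 sum between 6 and 24.
Keeping only sets containing 2.
Enumerating: {1,2,8}, {2,3,6}, {2,4,5}.

3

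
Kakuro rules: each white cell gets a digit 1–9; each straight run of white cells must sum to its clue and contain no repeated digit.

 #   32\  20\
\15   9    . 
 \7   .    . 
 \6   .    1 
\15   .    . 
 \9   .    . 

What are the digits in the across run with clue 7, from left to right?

R1C2 = 15 − 9 = 6 completes the 15 across.
R3C1 = 6 − 1 = 5 completes the 6 across.
Nothing is forced directly, so branch on R4C2, whose candidates are 7 or 8. If R4C2 = 8: that forces R4C1 = 7, R2C1 = 3, after which R2C2 would have to be in {4} for the 7 across but in {2,3} for the 20 down — contradiction. So R4C2 = 7.
R4C1 = 15 − 7 = 8 completes the 15 across.
Nothing is forced directly, so branch on R2C2, whose candidates are 2 or 4. If R2C2 = 2: then R2C1 would have to be in {5} for the 7 across but in {3,4,6,7} for the 32 down — contradiction. So R2C2 = 4.
R2C1 = 7 − 4 = 3 completes the 7 across.
R5C1 = 32 − 25 = 7 completes the 32 down.
R5C2 = 9 − 7 = 2 completes the 9 across.

3 4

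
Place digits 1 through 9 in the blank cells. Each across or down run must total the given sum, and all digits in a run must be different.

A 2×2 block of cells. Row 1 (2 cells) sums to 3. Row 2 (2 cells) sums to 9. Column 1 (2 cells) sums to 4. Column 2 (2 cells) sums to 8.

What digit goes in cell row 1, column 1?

1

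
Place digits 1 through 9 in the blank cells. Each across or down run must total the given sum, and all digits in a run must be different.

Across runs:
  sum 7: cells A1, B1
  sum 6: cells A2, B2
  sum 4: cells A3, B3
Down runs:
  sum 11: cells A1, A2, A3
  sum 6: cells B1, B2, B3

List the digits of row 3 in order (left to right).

1 3

4 in 2 cells must be {1,3}; 6 in 3 cells must be {1,2,3}.
Nothing is forced directly, so branch on B2, whose candidates are 1 or 2. If B2 = 1: that forces A2 = 5, after which A3 would have to be in {1,3} for the 4 across but in {2,4} for the 11 down — contradiction. So B2 = 2.
A2 = 6 − 2 = 4 completes the 6 across.
Given what's placed, A3 must be 1 to fit the 4 across and 11 down.
B3 = 4 − 1 = 3 completes the 4 across.
A1 = 11 − 5 = 6 completes the 11 down.
B1 = 7 − 6 = 1 completes the 7 across.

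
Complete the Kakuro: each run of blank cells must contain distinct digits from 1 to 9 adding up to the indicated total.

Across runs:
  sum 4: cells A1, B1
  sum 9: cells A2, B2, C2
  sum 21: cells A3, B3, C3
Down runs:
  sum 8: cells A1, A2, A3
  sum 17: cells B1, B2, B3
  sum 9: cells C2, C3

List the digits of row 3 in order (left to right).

4 in 2 cells must be {1,3}.
Nothing is forced directly, so branch on A1, whose candidates are 1 or 3. If A1 = 3: that forces B1 = 1, after which B2 would have to be in {1,2,3,4,5,6} for the 9 across but in {7,9} for the 17 down — contradiction. So A1 = 1.
B1 = 4 − 1 = 3 completes the 4 across.
Nothing is forced directly, so branch on B2, whose candidates are 5 or 6. If B2 = 6: that forces A2 = 2, C2 = 1, A3 = 5, after which B3 would have to be in {7,9} for the 21 across but in {8} for the 17 down — contradiction. So B2 = 5.
A2 = 3: the only remaining digit allowed by both the 9 across and the 8 down.
C2 = 9 − 8 = 1 completes the 9 across.
A3 = 8 − 4 = 4 completes the 8 down.
B3 = 17 − 8 = 9 completes the 17 down.
C3 = 21 − 13 = 8 completes the 21 across.

4 9 8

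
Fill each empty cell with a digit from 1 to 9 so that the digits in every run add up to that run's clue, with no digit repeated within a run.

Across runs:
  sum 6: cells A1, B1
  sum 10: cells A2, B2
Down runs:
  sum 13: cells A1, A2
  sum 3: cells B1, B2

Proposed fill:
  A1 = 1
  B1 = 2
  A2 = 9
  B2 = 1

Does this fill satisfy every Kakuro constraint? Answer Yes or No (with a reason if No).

No — the across run A1–B1 sums to 3, not 6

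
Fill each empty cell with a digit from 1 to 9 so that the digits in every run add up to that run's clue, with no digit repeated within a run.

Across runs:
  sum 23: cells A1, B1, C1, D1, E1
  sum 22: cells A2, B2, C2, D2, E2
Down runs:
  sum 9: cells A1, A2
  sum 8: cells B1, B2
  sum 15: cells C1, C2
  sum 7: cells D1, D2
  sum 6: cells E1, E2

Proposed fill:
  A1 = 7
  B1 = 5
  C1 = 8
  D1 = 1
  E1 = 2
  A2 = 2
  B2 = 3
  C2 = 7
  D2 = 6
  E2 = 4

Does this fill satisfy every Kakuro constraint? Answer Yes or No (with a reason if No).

Yes

Across: 7+5+8+1+2=23; 2+3+7+6+4=22. Down: 7+2=9; 5+3=8; 8+7=15; 1+6=7; 2+4=6. No digit repeats within any run.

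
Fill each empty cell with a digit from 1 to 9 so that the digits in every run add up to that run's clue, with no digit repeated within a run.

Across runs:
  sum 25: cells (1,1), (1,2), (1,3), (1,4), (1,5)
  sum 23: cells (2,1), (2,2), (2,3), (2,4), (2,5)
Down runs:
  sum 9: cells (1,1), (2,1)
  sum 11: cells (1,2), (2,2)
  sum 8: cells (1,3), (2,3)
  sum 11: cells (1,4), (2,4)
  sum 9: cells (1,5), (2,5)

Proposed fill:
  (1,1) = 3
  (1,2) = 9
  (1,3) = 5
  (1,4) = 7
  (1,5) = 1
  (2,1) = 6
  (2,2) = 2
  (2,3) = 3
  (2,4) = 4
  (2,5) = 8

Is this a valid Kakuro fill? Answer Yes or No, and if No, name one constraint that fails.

Across: 3+9+5+7+1=25; 6+2+3+4+8=23. Down: 3+6=9; 9+2=11; 5+3=8; 7+4=11; 1+8=9. No digit repeats within any run.

Yes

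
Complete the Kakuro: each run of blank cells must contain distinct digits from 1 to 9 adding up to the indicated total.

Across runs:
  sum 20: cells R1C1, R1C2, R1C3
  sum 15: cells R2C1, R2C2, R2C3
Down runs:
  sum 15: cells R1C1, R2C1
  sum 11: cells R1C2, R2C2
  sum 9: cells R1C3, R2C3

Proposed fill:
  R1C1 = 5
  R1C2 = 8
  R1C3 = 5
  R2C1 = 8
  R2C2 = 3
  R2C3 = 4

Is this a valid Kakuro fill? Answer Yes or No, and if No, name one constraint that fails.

No — the across run R1C1–R1C3 sums to 18, not 20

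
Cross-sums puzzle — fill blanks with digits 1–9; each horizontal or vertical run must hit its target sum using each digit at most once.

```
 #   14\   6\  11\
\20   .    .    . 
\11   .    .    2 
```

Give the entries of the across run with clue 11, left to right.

8, 1, 2

R1C3 = 11 − 2 = 9 completes the 11 down.
No cell is forced outright now. R1C2 can only be 4 or 5 (the digits allowed by both its 20 across and its 6 down). If R1C2 = 4: then R1C1 would have to be in {7} for the 20 across but in {5,6,8,9} for the 14 down — contradiction. So R1C2 = 5.
R1C1 = 20 − 14 = 6 completes the 20 across.
R2C1 = 14 − 6 = 8 completes the 14 down.
R2C2 = 11 − 10 = 1 completes the 11 across.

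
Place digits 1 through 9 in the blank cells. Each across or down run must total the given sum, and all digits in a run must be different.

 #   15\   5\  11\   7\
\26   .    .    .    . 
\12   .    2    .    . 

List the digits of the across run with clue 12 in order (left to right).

6, 2, 3, 1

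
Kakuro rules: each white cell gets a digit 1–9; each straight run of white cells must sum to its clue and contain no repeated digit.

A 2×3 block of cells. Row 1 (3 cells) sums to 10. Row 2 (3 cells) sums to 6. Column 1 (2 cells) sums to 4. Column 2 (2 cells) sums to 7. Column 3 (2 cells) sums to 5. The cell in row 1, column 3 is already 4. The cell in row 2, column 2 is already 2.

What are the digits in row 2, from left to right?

6 in 3 cells must be {1,2,3}; 4 in 2 cells must be {1,3}.
(1,1) = 1: the only remaining digit allowed by both the 10 across and the 4 down.
(1,2) = 10 − 5 = 5 completes the 10 across.
(2,1) = 4 − 1 = 3 completes the 4 down.
(2,3) = 6 − 5 = 1 completes the 6 across.

3, 2, 1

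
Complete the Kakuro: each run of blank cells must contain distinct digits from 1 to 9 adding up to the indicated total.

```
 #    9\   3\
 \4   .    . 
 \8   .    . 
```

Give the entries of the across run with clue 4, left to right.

4 in 2 cells must be {1,3}; 3 in 2 cells must be {1,2}.
The 4 across and the 3 down share only 1, so R1C2 = 1.
R2C2 = 3 − 1 = 2 completes the 3 down.
R1C1 = 4 − 1 = 3 completes the 4 across.
R2C1 = 8 − 2 = 6 completes the 8 across.

3 1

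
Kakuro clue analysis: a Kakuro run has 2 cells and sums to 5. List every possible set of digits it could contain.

2 distinct digits from 1–9 sum between 3 and 17.

{1,4}; {2,3}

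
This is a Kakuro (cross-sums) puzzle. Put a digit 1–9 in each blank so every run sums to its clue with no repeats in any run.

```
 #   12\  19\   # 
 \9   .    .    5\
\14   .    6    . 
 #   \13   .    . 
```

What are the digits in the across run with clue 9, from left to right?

5, 4

R3C3 = 4: only digit in both the 13-across and 5-down candidate sets.
R2C3 = 5 − 4 = 1 completes the 5 down.
R3C2 = 13 − 4 = 9 completes the 13 across.
R1C2 = 19 − 15 = 4 completes the 19 down.
R2C1 = 14 − 7 = 7 completes the 14 across.
R1C1 = 9 − 4 = 5 completes the 9 across.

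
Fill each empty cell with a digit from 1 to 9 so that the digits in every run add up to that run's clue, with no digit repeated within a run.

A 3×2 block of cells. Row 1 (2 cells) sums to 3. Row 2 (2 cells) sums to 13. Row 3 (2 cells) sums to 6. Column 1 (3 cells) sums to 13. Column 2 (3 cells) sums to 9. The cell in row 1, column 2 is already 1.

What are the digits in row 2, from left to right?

7 6

3 in 2 cells must be {1,2}.
(1,1) = 3 − 1 = 2 completes the 3 across.
No cell is forced outright now. (3,2) can only be 2 or 5 (the digits allowed by both its 6 across and its 9 down). If (3,2) = 5: then (2,2) would have to be in {4,5,6,7,8,9} for the 13 across but in {3} for the 9 down — contradiction. So (3,2) = 2.
(2,2) = 9 − 3 = 6 completes the 9 down.
(3,1) = 6 − 2 = 4 completes the 6 across.
(2,1) = 13 − 6 = 7 completes the 13 across.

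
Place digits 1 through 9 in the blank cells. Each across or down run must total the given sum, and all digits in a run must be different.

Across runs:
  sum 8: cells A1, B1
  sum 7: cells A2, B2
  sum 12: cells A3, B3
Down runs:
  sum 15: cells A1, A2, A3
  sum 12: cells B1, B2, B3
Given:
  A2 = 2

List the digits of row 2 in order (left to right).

2 5

B2 = 7 − 2 = 5 completes the 7 across.
No cell is forced outright now. B3 can only be 3 or 4 (the digits allowed by both its 12 across and its 12 down). If B3 = 3: then B1 would have to be in {1,2,3,5,6,7} for the 8 across but in {4} for the 12 down — contradiction. So B3 = 4.
B1 = 12 − 9 = 3 completes the 12 down.
A3 = 12 − 4 = 8 completes the 12 across.
A1 = 8 − 3 = 5 completes the 8 across.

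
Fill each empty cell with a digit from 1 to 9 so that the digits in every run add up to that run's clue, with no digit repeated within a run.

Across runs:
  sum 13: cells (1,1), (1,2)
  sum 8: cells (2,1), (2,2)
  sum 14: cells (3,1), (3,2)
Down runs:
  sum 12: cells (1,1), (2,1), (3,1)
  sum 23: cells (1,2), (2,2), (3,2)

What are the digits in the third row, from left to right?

6, 8

23 in 3 cells must be {6,8,9}.
The 8 across and the 23 down share only 6, so (2,2) = 6.
(2,1) = 8 − 6 = 2 completes the 8 across.
Nothing is forced directly, so branch on (1,2), whose candidates are 8 or 9. If (1,2) = 8: then (1,1) would have to be in {5} for the 13 across but in {1,3,4,6,7,9} for the 12 down — contradiction. So (1,2) = 9.
(1,1) = 13 − 9 = 4 completes the 13 across.
(3,1) = 12 − 6 = 6 completes the 12 down.
(3,2) = 14 − 6 = 8 completes the 14 across.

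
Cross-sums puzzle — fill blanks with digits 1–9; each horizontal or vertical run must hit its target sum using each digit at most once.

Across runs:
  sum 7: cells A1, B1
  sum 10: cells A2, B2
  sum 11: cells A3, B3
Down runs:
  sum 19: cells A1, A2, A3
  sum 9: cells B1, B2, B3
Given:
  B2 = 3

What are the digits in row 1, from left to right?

3 4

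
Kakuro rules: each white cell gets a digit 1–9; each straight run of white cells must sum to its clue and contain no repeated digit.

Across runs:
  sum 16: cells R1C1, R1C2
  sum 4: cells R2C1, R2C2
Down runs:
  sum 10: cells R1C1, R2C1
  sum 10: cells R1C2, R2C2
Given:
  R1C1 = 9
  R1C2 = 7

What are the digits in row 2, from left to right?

1, 3

16 in 2 cells must be {7,9}; 4 in 2 cells must be {1,3}.
R2C1 = 10 − 9 = 1 completes the 10 down.
R2C2 = 4 − 1 = 3 completes the 4 across.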